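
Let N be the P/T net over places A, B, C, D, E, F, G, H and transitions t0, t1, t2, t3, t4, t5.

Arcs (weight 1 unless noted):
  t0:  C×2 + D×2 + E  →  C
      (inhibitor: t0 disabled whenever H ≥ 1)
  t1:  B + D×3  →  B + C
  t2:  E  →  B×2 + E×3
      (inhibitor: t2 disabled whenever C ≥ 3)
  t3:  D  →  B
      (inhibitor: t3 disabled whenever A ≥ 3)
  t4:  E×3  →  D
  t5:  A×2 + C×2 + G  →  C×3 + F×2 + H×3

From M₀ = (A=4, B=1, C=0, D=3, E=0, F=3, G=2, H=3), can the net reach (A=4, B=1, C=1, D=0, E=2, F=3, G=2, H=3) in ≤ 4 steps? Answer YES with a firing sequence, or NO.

depth 0: 1 marking
depth 1: 2 markings reached so far
depth 2: 2 markings reached so far
(frontier empty at depth 2; search complete)
target is not among the 2 markings reachable within 4 steps

NO — not reachable within 4 firings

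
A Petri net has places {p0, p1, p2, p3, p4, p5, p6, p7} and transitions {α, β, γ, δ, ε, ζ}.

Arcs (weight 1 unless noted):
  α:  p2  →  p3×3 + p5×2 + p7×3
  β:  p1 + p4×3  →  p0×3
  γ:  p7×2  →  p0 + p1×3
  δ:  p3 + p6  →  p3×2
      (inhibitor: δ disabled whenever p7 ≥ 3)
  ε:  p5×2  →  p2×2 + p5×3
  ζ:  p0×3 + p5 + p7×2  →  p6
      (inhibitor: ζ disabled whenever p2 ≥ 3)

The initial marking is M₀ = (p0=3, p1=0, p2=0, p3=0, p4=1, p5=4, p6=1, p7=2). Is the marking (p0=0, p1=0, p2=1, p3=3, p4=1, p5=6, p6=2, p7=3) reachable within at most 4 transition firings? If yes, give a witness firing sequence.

step 1: fire ε:  (p0=3, p1=0, p2=0, p3=0, p4=1, p5=4, p6=1, p7=2) → (p0=3, p1=0, p2=2, p3=0, p4=1, p5=5, p6=1, p7=2)
step 2: fire α:  (p0=3, p1=0, p2=2, p3=0, p4=1, p5=5, p6=1, p7=2) → (p0=3, p1=0, p2=1, p3=3, p4=1, p5=7, p6=1, p7=5)
step 3: fire ζ:  (p0=3, p1=0, p2=1, p3=3, p4=1, p5=7, p6=1, p7=5) → (p0=0, p1=0, p2=1, p3=3, p4=1, p5=6, p6=2, p7=3)

YES — reachable via ⟨ε, α, ζ⟩ (3 firings)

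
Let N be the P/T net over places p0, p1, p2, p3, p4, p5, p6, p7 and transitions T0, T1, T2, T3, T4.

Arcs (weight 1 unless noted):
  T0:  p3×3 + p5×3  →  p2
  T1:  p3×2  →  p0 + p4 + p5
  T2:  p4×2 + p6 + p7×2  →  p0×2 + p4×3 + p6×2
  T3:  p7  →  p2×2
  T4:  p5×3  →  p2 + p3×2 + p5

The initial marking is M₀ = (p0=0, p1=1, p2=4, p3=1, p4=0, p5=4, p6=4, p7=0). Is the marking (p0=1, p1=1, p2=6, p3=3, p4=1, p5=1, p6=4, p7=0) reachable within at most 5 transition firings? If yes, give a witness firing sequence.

step 1: fire T4:  (p0=0, p1=1, p2=4, p3=1, p4=0, p5=4, p6=4, p7=0) → (p0=0, p1=1, p2=5, p3=3, p4=0, p5=2, p6=4, p7=0)
step 2: fire T1:  (p0=0, p1=1, p2=5, p3=3, p4=0, p5=2, p6=4, p7=0) → (p0=1, p1=1, p2=5, p3=1, p4=1, p5=3, p6=4, p7=0)
step 3: fire T4:  (p0=1, p1=1, p2=5, p3=1, p4=1, p5=3, p6=4, p7=0) → (p0=1, p1=1, p2=6, p3=3, p4=1, p5=1, p6=4, p7=0)

YES — reachable via ⟨T4, T1, T4⟩ (3 firings)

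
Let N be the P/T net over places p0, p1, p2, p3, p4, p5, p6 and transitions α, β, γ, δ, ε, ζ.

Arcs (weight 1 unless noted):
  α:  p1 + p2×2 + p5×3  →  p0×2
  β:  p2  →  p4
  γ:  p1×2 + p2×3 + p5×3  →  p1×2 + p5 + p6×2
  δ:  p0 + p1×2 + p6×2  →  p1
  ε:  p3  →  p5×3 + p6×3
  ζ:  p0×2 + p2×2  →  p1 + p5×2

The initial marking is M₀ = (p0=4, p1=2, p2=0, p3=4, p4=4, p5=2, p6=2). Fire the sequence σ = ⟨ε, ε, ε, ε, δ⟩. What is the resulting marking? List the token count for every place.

(p0=3, p1=1, p2=0, p3=0, p4=4, p5=14, p6=12)

step 1: fire ε:  (p0=4, p1=2, p2=0, p3=4, p4=4, p5=2, p6=2) → (p0=4, p1=2, p2=0, p3=3, p4=4, p5=5, p6=5)
step 2: fire ε:  (p0=4, p1=2, p2=0, p3=3, p4=4, p5=5, p6=5) → (p0=4, p1=2, p2=0, p3=2, p4=4, p5=8, p6=8)
step 3: fire ε:  (p0=4, p1=2, p2=0, p3=2, p4=4, p5=8, p6=8) → (p0=4, p1=2, p2=0, p3=1, p4=4, p5=11, p6=11)
step 4: fire ε:  (p0=4, p1=2, p2=0, p3=1, p4=4, p5=11, p6=11) → (p0=4, p1=2, p2=0, p3=0, p4=4, p5=14, p6=14)
step 5: fire δ:  (p0=4, p1=2, p2=0, p3=0, p4=4, p5=14, p6=14) → (p0=3, p1=1, p2=0, p3=0, p4=4, p5=14, p6=12)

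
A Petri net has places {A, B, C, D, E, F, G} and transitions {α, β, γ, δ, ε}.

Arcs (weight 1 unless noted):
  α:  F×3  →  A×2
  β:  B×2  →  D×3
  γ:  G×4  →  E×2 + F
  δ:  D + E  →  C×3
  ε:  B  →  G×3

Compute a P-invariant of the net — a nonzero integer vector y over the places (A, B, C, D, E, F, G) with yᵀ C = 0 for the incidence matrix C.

y = (A:9, B:0, C:-1, D:0, E:-3, F:6, G:0)

Incidence matrix C (rows=places, cols=transitions):
        α    β    γ    δ    ε
    A   2    0    0    0    0
    B   0   -2    0    0   -1
    C   0    0    0    3    0
    D   0    3    0   -1    0
    E   0    0    2   -1    0
    F  -3    0    1    0    0
    G   0    0   -4    0    3

Candidate y = [9, 0, -1, 0, -3, 6, 0]; check y·C column-wise:
  col α: 9·2 + -1·0 + -3·0 + 6·-3 = 0
  col β: 9·0 + 0·-2 + -1·0 + 0·3 + -3·0 + 6·0 = 0
  col γ: 9·0 + -1·0 + -3·2 + 6·1 + 0·-4 = 0
  col δ: 9·0 + -1·3 + 0·-1 + -3·-1 + 6·0 = 0
  col ε: 9·0 + 0·-1 + -1·0 + -3·0 + 6·0 + 0·3 = 0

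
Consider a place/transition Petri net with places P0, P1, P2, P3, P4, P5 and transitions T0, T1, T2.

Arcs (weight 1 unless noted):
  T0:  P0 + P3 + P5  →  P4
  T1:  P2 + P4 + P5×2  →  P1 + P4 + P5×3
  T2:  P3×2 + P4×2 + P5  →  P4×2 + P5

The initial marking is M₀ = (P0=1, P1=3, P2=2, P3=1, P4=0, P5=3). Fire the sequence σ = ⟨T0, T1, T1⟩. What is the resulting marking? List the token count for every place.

(P0=0, P1=5, P2=0, P3=0, P4=1, P5=4)

step 1: fire T0:  (P0=1, P1=3, P2=2, P3=1, P4=0, P5=3) → (P0=0, P1=3, P2=2, P3=0, P4=1, P5=2)
step 2: fire T1:  (P0=0, P1=3, P2=2, P3=0, P4=1, P5=2) → (P0=0, P1=4, P2=1, P3=0, P4=1, P5=3)
step 3: fire T1:  (P0=0, P1=4, P2=1, P3=0, P4=1, P5=3) → (P0=0, P1=5, P2=0, P3=0, P4=1, P5=4)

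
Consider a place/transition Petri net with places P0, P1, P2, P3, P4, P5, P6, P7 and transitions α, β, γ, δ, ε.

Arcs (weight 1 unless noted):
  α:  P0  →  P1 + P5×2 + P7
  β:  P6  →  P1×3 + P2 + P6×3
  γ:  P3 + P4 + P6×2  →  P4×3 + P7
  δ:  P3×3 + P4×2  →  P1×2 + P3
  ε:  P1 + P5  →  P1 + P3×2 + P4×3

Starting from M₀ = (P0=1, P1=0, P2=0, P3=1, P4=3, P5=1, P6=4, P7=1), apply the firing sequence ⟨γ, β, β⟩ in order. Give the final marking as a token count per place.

(P0=1, P1=6, P2=2, P3=0, P4=5, P5=1, P6=6, P7=2)

step 1: fire γ:  (P0=1, P1=0, P2=0, P3=1, P4=3, P5=1, P6=4, P7=1) → (P0=1, P1=0, P2=0, P3=0, P4=5, P5=1, P6=2, P7=2)
step 2: fire β:  (P0=1, P1=0, P2=0, P3=0, P4=5, P5=1, P6=2, P7=2) → (P0=1, P1=3, P2=1, P3=0, P4=5, P5=1, P6=4, P7=2)
step 3: fire β:  (P0=1, P1=3, P2=1, P3=0, P4=5, P5=1, P6=4, P7=2) → (P0=1, P1=6, P2=2, P3=0, P4=5, P5=1, P6=6, P7=2)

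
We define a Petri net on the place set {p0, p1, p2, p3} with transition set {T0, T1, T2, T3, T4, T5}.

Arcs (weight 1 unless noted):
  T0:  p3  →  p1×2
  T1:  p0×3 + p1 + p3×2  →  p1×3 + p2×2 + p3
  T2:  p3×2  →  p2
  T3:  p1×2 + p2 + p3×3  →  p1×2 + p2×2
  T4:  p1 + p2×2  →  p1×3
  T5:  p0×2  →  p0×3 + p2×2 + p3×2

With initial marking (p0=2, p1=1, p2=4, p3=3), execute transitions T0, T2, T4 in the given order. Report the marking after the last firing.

step 1: fire T0:  (p0=2, p1=1, p2=4, p3=3) → (p0=2, p1=3, p2=4, p3=2)
step 2: fire T2:  (p0=2, p1=3, p2=4, p3=2) → (p0=2, p1=3, p2=5, p3=0)
step 3: fire T4:  (p0=2, p1=3, p2=5, p3=0) → (p0=2, p1=5, p2=3, p3=0)

(p0=2, p1=5, p2=3, p3=0)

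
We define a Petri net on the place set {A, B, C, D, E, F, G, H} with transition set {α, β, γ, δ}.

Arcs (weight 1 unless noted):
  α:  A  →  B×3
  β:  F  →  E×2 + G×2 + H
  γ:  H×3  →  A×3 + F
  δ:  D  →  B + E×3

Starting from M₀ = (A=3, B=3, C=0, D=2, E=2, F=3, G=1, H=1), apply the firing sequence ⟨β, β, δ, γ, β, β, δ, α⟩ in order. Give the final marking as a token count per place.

(A=5, B=8, C=0, D=0, E=16, F=0, G=9, H=2)

step 1: fire β:  (A=3, B=3, C=0, D=2, E=2, F=3, G=1, H=1) → (A=3, B=3, C=0, D=2, E=4, F=2, G=3, H=2)
step 2: fire β:  (A=3, B=3, C=0, D=2, E=4, F=2, G=3, H=2) → (A=3, B=3, C=0, D=2, E=6, F=1, G=5, H=3)
step 3: fire δ:  (A=3, B=3, C=0, D=2, E=6, F=1, G=5, H=3) → (A=3, B=4, C=0, D=1, E=9, F=1, G=5, H=3)
step 4: fire γ:  (A=3, B=4, C=0, D=1, E=9, F=1, G=5, H=3) → (A=6, B=4, C=0, D=1, E=9, F=2, G=5, H=0)
step 5: fire β:  (A=6, B=4, C=0, D=1, E=9, F=2, G=5, H=0) → (A=6, B=4, C=0, D=1, E=11, F=1, G=7, H=1)
step 6: fire β:  (A=6, B=4, C=0, D=1, E=11, F=1, G=7, H=1) → (A=6, B=4, C=0, D=1, E=13, F=0, G=9, H=2)
step 7: fire δ:  (A=6, B=4, C=0, D=1, E=13, F=0, G=9, H=2) → (A=6, B=5, C=0, D=0, E=16, F=0, G=9, H=2)
step 8: fire α:  (A=6, B=5, C=0, D=0, E=16, F=0, G=9, H=2) → (A=5, B=8, C=0, D=0, E=16, F=0, G=9, H=2)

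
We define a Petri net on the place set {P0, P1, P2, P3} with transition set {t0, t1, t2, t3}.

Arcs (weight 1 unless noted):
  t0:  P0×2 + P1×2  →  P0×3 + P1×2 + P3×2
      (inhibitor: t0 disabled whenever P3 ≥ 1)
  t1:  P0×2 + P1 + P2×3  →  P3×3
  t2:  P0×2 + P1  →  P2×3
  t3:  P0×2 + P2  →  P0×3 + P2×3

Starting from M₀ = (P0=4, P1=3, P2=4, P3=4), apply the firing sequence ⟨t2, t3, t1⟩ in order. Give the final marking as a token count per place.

step 1: fire t2:  (P0=4, P1=3, P2=4, P3=4) → (P0=2, P1=2, P2=7, P3=4)
step 2: fire t3:  (P0=2, P1=2, P2=7, P3=4) → (P0=3, P1=2, P2=9, P3=4)
step 3: fire t1:  (P0=3, P1=2, P2=9, P3=4) → (P0=1, P1=1, P2=6, P3=7)

(P0=1, P1=1, P2=6, P3=7)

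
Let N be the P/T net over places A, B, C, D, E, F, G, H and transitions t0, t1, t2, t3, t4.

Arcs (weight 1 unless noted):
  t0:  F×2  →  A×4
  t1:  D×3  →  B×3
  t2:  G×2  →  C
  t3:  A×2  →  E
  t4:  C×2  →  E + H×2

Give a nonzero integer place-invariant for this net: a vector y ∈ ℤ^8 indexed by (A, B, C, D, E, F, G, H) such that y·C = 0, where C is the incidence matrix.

y = (A:0, B:1, C:0, D:1, E:0, F:0, G:0, H:0)

Incidence matrix C (rows=places, cols=transitions):
       t0   t1   t2   t3   t4
    A   4    0    0   -2    0
    B   0    3    0    0    0
    C   0    0    1    0   -2
    D   0   -3    0    0    0
    E   0    0    0    1    1
    F  -2    0    0    0    0
    G   0    0   -2    0    0
    H   0    0    0    0    2

Candidate y = [0, 1, 0, 1, 0, 0, 0, 0]; check y·C column-wise:
  col t0: 0·4 + 1·0 + 1·0 + 0·-2 = 0
  col t1: 1·3 + 1·-3 = 0
  col t2: 1·0 + 0·1 + 1·0 + 0·-2 = 0
  col t3: 0·-2 + 1·0 + 1·0 + 0·1 = 0
  col t4: 1·0 + 0·-2 + 1·0 + 0·1 + 0·2 = 0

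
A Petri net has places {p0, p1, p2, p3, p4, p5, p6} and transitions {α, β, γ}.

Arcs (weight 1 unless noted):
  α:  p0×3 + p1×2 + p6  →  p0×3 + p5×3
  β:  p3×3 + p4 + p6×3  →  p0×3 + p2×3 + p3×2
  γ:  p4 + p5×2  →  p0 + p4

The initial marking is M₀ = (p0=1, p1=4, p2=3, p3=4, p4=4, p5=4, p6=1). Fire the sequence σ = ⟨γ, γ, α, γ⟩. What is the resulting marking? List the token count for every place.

(p0=4, p1=2, p2=3, p3=4, p4=4, p5=1, p6=0)

step 1: fire γ:  (p0=1, p1=4, p2=3, p3=4, p4=4, p5=4, p6=1) → (p0=2, p1=4, p2=3, p3=4, p4=4, p5=2, p6=1)
step 2: fire γ:  (p0=2, p1=4, p2=3, p3=4, p4=4, p5=2, p6=1) → (p0=3, p1=4, p2=3, p3=4, p4=4, p5=0, p6=1)
step 3: fire α:  (p0=3, p1=4, p2=3, p3=4, p4=4, p5=0, p6=1) → (p0=3, p1=2, p2=3, p3=4, p4=4, p5=3, p6=0)
step 4: fire γ:  (p0=3, p1=2, p2=3, p3=4, p4=4, p5=3, p6=0) → (p0=4, p1=2, p2=3, p3=4, p4=4, p5=1, p6=0)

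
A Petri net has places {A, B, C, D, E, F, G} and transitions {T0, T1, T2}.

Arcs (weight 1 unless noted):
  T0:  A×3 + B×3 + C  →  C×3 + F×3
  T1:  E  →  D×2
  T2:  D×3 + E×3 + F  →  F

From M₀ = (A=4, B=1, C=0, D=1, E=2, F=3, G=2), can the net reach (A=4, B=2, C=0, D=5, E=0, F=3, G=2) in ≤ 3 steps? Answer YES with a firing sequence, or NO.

depth 0: 1 marking
depth 1: 2 markings reached so far
depth 2: 3 markings reached so far
depth 3: 3 markings reached so far
(frontier empty at depth 3; search complete)
target is not among the 3 markings reachable within 3 steps

NO — not reachable within 3 firings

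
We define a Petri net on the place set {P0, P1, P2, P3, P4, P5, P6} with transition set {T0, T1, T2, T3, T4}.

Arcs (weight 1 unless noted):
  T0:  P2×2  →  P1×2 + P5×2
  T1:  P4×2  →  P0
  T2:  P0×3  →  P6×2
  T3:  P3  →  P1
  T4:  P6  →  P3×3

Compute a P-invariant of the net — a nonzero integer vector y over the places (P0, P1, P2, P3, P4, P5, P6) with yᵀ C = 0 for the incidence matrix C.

Incidence matrix C (rows=places, cols=transitions):
       T0   T1   T2   T3   T4
   P0   0    1   -3    0    0
   P1   2    0    0    1    0
   P2  -2    0    0    0    0
   P3   0    0    0   -1    3
   P4   0   -2    0    0    0
   P5   2    0    0    0    0
   P6   0    0    2    0   -1

Candidate y = [0, 0, 1, 0, 0, 1, 0]; check y·C column-wise:
  col T0: 0·2 + 1·-2 + 1·2 = 0
  col T1: 0·1 + 1·0 + 0·-2 + 1·0 = 0
  col T2: 0·-3 + 1·0 + 1·0 + 0·2 = 0
  col T3: 0·1 + 1·0 + 0·-1 + 1·0 = 0
  col T4: 1·0 + 0·3 + 1·0 + 0·-1 = 0

y = (P0:0, P1:0, P2:1, P3:0, P4:0, P5:1, P6:0)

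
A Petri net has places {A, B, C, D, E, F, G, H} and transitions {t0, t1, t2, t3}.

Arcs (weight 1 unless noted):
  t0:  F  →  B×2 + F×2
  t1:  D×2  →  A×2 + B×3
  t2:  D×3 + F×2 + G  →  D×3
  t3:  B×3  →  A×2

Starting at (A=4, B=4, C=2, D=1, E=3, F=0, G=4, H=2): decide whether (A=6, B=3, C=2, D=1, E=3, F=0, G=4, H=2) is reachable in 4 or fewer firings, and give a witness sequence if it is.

NO — not reachable within 4 firings

depth 0: 1 marking
depth 1: 2 markings reached so far
depth 2: 2 markings reached so far
(frontier empty at depth 2; search complete)
target is not among the 2 markings reachable within 4 steps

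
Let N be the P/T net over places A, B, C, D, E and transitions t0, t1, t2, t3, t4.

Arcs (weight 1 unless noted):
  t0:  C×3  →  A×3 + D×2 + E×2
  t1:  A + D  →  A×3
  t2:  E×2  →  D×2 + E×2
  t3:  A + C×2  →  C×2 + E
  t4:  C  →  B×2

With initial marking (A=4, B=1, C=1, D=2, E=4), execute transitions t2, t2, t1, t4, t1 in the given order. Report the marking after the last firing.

step 1: fire t2:  (A=4, B=1, C=1, D=2, E=4) → (A=4, B=1, C=1, D=4, E=4)
step 2: fire t2:  (A=4, B=1, C=1, D=4, E=4) → (A=4, B=1, C=1, D=6, E=4)
step 3: fire t1:  (A=4, B=1, C=1, D=6, E=4) → (A=6, B=1, C=1, D=5, E=4)
step 4: fire t4:  (A=6, B=1, C=1, D=5, E=4) → (A=6, B=3, C=0, D=5, E=4)
step 5: fire t1:  (A=6, B=3, C=0, D=5, E=4) → (A=8, B=3, C=0, D=4, E=4)

(A=8, B=3, C=0, D=4, E=4)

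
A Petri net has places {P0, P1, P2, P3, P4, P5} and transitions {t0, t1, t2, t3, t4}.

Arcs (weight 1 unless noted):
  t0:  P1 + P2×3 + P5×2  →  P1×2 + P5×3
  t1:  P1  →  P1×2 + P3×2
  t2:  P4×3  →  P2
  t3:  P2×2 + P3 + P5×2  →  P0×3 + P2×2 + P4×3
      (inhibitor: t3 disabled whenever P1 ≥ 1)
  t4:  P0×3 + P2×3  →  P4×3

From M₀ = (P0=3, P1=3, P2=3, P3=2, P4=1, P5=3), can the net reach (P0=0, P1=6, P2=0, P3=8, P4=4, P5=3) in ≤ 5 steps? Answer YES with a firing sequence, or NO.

YES — reachable via ⟨t1, t1, t1, t4⟩ (4 firings)

step 1: fire t1:  (P0=3, P1=3, P2=3, P3=2, P4=1, P5=3) → (P0=3, P1=4, P2=3, P3=4, P4=1, P5=3)
step 2: fire t1:  (P0=3, P1=4, P2=3, P3=4, P4=1, P5=3) → (P0=3, P1=5, P2=3, P3=6, P4=1, P5=3)
step 3: fire t1:  (P0=3, P1=5, P2=3, P3=6, P4=1, P5=3) → (P0=3, P1=6, P2=3, P3=8, P4=1, P5=3)
step 4: fire t4:  (P0=3, P1=6, P2=3, P3=8, P4=1, P5=3) → (P0=0, P1=6, P2=0, P3=8, P4=4, P5=3)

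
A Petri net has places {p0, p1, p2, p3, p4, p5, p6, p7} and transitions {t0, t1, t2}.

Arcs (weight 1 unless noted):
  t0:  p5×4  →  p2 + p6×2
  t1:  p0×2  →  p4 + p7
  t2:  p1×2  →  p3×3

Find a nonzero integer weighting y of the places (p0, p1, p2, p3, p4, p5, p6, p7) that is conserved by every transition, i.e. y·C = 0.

Incidence matrix C (rows=places, cols=transitions):
       t0   t1   t2
   p0   0   -2    0
   p1   0    0   -2
   p2   1    0    0
   p3   0    0    3
   p4   0    1    0
   p5  -4    0    0
   p6   2    0    0
   p7   0    1    0

Candidate y = [0, 3, 0, 2, 0, 0, 0, 0]; check y·C column-wise:
  col t0: 3·0 + 0·1 + 2·0 + 0·-4 + 0·2 = 0
  col t1: 0·-2 + 3·0 + 2·0 + 0·1 + 0·1 = 0
  col t2: 3·-2 + 2·3 = 0

y = (p0:0, p1:3, p2:0, p3:2, p4:0, p5:0, p6:0, p7:0)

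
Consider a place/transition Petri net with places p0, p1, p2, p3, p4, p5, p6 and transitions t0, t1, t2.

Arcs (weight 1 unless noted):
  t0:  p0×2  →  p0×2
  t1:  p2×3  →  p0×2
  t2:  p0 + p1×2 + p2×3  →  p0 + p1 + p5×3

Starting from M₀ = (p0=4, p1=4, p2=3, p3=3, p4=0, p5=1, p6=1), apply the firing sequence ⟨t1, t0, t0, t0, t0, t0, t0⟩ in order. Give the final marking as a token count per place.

(p0=6, p1=4, p2=0, p3=3, p4=0, p5=1, p6=1)

step 1: fire t1:  (p0=4, p1=4, p2=3, p3=3, p4=0, p5=1, p6=1) → (p0=6, p1=4, p2=0, p3=3, p4=0, p5=1, p6=1)
step 2: fire t0:  (p0=6, p1=4, p2=0, p3=3, p4=0, p5=1, p6=1) → (p0=6, p1=4, p2=0, p3=3, p4=0, p5=1, p6=1)
step 3: fire t0:  (p0=6, p1=4, p2=0, p3=3, p4=0, p5=1, p6=1) → (p0=6, p1=4, p2=0, p3=3, p4=0, p5=1, p6=1)
step 4: fire t0:  (p0=6, p1=4, p2=0, p3=3, p4=0, p5=1, p6=1) → (p0=6, p1=4, p2=0, p3=3, p4=0, p5=1, p6=1)
step 5: fire t0:  (p0=6, p1=4, p2=0, p3=3, p4=0, p5=1, p6=1) → (p0=6, p1=4, p2=0, p3=3, p4=0, p5=1, p6=1)
step 6: fire t0:  (p0=6, p1=4, p2=0, p3=3, p4=0, p5=1, p6=1) → (p0=6, p1=4, p2=0, p3=3, p4=0, p5=1, p6=1)
step 7: fire t0:  (p0=6, p1=4, p2=0, p3=3, p4=0, p5=1, p6=1) → (p0=6, p1=4, p2=0, p3=3, p4=0, p5=1, p6=1)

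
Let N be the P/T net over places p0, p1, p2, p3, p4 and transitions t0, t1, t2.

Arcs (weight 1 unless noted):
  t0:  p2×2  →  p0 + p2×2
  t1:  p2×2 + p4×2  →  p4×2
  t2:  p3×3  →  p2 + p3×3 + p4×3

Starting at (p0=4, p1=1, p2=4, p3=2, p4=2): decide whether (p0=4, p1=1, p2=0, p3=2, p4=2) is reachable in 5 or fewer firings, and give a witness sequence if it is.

YES — reachable via ⟨t1, t1⟩ (2 firings)

step 1: fire t1:  (p0=4, p1=1, p2=4, p3=2, p4=2) → (p0=4, p1=1, p2=2, p3=2, p4=2)
step 2: fire t1:  (p0=4, p1=1, p2=2, p3=2, p4=2) → (p0=4, p1=1, p2=0, p3=2, p4=2)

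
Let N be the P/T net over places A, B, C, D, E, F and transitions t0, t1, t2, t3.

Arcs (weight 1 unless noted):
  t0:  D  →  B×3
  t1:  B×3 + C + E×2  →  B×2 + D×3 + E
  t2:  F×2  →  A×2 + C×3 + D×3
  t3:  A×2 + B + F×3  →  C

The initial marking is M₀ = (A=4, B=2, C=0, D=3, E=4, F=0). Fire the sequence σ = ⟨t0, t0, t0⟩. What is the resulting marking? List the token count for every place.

step 1: fire t0:  (A=4, B=2, C=0, D=3, E=4, F=0) → (A=4, B=5, C=0, D=2, E=4, F=0)
step 2: fire t0:  (A=4, B=5, C=0, D=2, E=4, F=0) → (A=4, B=8, C=0, D=1, E=4, F=0)
step 3: fire t0:  (A=4, B=8, C=0, D=1, E=4, F=0) → (A=4, B=11, C=0, D=0, E=4, F=0)

(A=4, B=11, C=0, D=0, E=4, F=0)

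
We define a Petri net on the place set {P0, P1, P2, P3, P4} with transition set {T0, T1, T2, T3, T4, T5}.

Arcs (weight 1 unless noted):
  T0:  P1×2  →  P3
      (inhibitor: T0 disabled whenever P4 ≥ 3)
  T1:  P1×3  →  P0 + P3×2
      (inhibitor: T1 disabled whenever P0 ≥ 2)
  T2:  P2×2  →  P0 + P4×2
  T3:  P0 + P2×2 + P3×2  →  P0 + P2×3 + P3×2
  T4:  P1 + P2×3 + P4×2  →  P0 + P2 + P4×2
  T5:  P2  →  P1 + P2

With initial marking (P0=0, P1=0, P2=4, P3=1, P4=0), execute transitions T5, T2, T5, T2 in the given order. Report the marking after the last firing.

(P0=2, P1=2, P2=0, P3=1, P4=4)

step 1: fire T5:  (P0=0, P1=0, P2=4, P3=1, P4=0) → (P0=0, P1=1, P2=4, P3=1, P4=0)
step 2: fire T2:  (P0=0, P1=1, P2=4, P3=1, P4=0) → (P0=1, P1=1, P2=2, P3=1, P4=2)
step 3: fire T5:  (P0=1, P1=1, P2=2, P3=1, P4=2) → (P0=1, P1=2, P2=2, P3=1, P4=2)
step 4: fire T2:  (P0=1, P1=2, P2=2, P3=1, P4=2) → (P0=2, P1=2, P2=0, P3=1, P4=4)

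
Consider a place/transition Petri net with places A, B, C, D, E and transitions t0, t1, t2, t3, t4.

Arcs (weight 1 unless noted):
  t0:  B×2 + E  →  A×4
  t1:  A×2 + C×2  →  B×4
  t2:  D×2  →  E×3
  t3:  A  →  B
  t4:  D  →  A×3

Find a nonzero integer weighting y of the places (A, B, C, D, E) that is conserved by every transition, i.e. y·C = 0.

y = (A:1, B:1, C:1, D:3, E:2)

Incidence matrix C (rows=places, cols=transitions):
       t0   t1   t2   t3   t4
    A   4   -2    0   -1    3
    B  -2    4    0    1    0
    C   0   -2    0    0    0
    D   0    0   -2    0   -1
    E  -1    0    3    0    0

Candidate y = [1, 1, 1, 3, 2]; check y·C column-wise:
  col t0: 1·4 + 1·-2 + 1·0 + 3·0 + 2·-1 = 0
  col t1: 1·-2 + 1·4 + 1·-2 + 3·0 + 2·0 = 0
  col t2: 1·0 + 1·0 + 1·0 + 3·-2 + 2·3 = 0
  col t3: 1·-1 + 1·1 + 1·0 + 3·0 + 2·0 = 0
  col t4: 1·3 + 1·0 + 1·0 + 3·-1 + 2·0 = 0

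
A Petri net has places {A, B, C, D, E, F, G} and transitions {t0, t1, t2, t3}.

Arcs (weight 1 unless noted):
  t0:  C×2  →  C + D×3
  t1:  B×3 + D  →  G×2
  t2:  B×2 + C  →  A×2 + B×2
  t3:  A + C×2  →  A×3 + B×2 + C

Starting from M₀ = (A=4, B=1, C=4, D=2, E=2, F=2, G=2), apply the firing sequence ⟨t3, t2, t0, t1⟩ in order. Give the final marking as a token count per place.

step 1: fire t3:  (A=4, B=1, C=4, D=2, E=2, F=2, G=2) → (A=6, B=3, C=3, D=2, E=2, F=2, G=2)
step 2: fire t2:  (A=6, B=3, C=3, D=2, E=2, F=2, G=2) → (A=8, B=3, C=2, D=2, E=2, F=2, G=2)
step 3: fire t0:  (A=8, B=3, C=2, D=2, E=2, F=2, G=2) → (A=8, B=3, C=1, D=5, E=2, F=2, G=2)
step 4: fire t1:  (A=8, B=3, C=1, D=5, E=2, F=2, G=2) → (A=8, B=0, C=1, D=4, E=2, F=2, G=4)

(A=8, B=0, C=1, D=4, E=2, F=2, G=4)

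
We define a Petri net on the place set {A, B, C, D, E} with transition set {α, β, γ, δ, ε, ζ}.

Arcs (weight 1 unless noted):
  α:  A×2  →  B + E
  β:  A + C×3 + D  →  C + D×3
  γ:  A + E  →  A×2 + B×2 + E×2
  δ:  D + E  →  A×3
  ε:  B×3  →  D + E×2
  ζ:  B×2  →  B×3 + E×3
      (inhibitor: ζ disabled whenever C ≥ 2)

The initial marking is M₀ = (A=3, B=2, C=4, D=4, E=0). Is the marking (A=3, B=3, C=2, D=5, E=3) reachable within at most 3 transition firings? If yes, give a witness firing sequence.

NO — not reachable within 3 firings

depth 0: 1 marking
depth 1: 3 markings reached so far
depth 2: 7 markings reached so far
depth 3: 16 markings reached so far
target is not among the 16 markings reachable within 3 steps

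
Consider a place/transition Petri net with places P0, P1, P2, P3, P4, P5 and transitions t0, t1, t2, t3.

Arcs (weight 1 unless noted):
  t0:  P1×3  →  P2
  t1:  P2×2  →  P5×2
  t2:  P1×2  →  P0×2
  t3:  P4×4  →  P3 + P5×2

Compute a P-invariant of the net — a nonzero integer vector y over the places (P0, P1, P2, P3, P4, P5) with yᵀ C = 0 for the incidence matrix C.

Incidence matrix C (rows=places, cols=transitions):
       t0   t1   t2   t3
   P0   0    0    2    0
   P1  -3    0   -2    0
   P2   1   -2    0    0
   P3   0    0    0    1
   P4   0    0    0   -4
   P5   0    2    0    2

Candidate y = [0, 0, 0, 4, 1, 0]; check y·C column-wise:
  col t0: 0·-3 + 0·1 + 4·0 + 1·0 = 0
  col t1: 0·-2 + 4·0 + 1·0 + 0·2 = 0
  col t2: 0·2 + 0·-2 + 4·0 + 1·0 = 0
  col t3: 4·1 + 1·-4 + 0·2 = 0

y = (P0:0, P1:0, P2:0, P3:4, P4:1, P5:0)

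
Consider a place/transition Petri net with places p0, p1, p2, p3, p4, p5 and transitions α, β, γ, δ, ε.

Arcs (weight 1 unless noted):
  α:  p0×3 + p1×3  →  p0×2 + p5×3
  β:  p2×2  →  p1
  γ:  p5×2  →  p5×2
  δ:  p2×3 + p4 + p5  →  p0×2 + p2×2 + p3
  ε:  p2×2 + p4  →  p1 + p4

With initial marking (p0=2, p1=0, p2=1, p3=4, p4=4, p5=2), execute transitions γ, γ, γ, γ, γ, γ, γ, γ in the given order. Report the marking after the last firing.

step 1: fire γ:  (p0=2, p1=0, p2=1, p3=4, p4=4, p5=2) → (p0=2, p1=0, p2=1, p3=4, p4=4, p5=2)
step 2: fire γ:  (p0=2, p1=0, p2=1, p3=4, p4=4, p5=2) → (p0=2, p1=0, p2=1, p3=4, p4=4, p5=2)
step 3: fire γ:  (p0=2, p1=0, p2=1, p3=4, p4=4, p5=2) → (p0=2, p1=0, p2=1, p3=4, p4=4, p5=2)
step 4: fire γ:  (p0=2, p1=0, p2=1, p3=4, p4=4, p5=2) → (p0=2, p1=0, p2=1, p3=4, p4=4, p5=2)
step 5: fire γ:  (p0=2, p1=0, p2=1, p3=4, p4=4, p5=2) → (p0=2, p1=0, p2=1, p3=4, p4=4, p5=2)
step 6: fire γ:  (p0=2, p1=0, p2=1, p3=4, p4=4, p5=2) → (p0=2, p1=0, p2=1, p3=4, p4=4, p5=2)
step 7: fire γ:  (p0=2, p1=0, p2=1, p3=4, p4=4, p5=2) → (p0=2, p1=0, p2=1, p3=4, p4=4, p5=2)
step 8: fire γ:  (p0=2, p1=0, p2=1, p3=4, p4=4, p5=2) → (p0=2, p1=0, p2=1, p3=4, p4=4, p5=2)

(p0=2, p1=0, p2=1, p3=4, p4=4, p5=2)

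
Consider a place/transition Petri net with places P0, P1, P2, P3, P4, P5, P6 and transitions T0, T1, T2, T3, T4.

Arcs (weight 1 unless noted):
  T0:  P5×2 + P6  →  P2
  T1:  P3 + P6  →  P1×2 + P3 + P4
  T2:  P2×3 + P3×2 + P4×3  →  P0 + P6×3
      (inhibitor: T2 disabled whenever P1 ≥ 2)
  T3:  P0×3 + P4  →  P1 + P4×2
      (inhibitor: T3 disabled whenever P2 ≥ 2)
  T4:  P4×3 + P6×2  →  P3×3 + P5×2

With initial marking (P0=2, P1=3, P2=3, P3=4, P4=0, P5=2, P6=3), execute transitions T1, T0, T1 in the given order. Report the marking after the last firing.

(P0=2, P1=7, P2=4, P3=4, P4=2, P5=0, P6=0)

step 1: fire T1:  (P0=2, P1=3, P2=3, P3=4, P4=0, P5=2, P6=3) → (P0=2, P1=5, P2=3, P3=4, P4=1, P5=2, P6=2)
step 2: fire T0:  (P0=2, P1=5, P2=3, P3=4, P4=1, P5=2, P6=2) → (P0=2, P1=5, P2=4, P3=4, P4=1, P5=0, P6=1)
step 3: fire T1:  (P0=2, P1=5, P2=4, P3=4, P4=1, P5=0, P6=1) → (P0=2, P1=7, P2=4, P3=4, P4=2, P5=0, P6=0)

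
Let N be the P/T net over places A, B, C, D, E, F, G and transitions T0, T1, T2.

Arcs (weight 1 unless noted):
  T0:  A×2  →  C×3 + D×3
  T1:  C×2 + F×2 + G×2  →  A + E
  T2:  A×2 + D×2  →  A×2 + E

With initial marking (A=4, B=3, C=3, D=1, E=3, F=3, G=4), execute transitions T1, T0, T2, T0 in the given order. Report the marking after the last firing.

(A=1, B=3, C=7, D=5, E=5, F=1, G=2)

step 1: fire T1:  (A=4, B=3, C=3, D=1, E=3, F=3, G=4) → (A=5, B=3, C=1, D=1, E=4, F=1, G=2)
step 2: fire T0:  (A=5, B=3, C=1, D=1, E=4, F=1, G=2) → (A=3, B=3, C=4, D=4, E=4, F=1, G=2)
step 3: fire T2:  (A=3, B=3, C=4, D=4, E=4, F=1, G=2) → (A=3, B=3, C=4, D=2, E=5, F=1, G=2)
step 4: fire T0:  (A=3, B=3, C=4, D=2, E=5, F=1, G=2) → (A=1, B=3, C=7, D=5, E=5, F=1, G=2)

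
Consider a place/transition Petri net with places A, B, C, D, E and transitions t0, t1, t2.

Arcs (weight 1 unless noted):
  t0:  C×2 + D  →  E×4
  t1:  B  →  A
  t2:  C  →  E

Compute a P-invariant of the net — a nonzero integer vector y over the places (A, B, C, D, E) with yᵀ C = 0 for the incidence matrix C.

y = (A:1, B:1, C:0, D:0, E:0)

Incidence matrix C (rows=places, cols=transitions):
       t0   t1   t2
    A   0    1    0
    B   0   -1    0
    C  -2    0   -1
    D  -1    0    0
    E   4    0    1

Candidate y = [1, 1, 0, 0, 0]; check y·C column-wise:
  col t0: 1·0 + 1·0 + 0·-2 + 0·-1 + 0·4 = 0
  col t1: 1·1 + 1·-1 = 0
  col t2: 1·0 + 1·0 + 0·-1 + 0·1 = 0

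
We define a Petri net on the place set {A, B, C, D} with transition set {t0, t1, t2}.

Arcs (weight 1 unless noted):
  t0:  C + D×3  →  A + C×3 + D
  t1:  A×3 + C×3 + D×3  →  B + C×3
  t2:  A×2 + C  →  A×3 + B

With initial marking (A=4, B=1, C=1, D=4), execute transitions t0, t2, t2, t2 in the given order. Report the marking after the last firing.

(A=8, B=4, C=0, D=2)

step 1: fire t0:  (A=4, B=1, C=1, D=4) → (A=5, B=1, C=3, D=2)
step 2: fire t2:  (A=5, B=1, C=3, D=2) → (A=6, B=2, C=2, D=2)
step 3: fire t2:  (A=6, B=2, C=2, D=2) → (A=7, B=3, C=1, D=2)
step 4: fire t2:  (A=7, B=3, C=1, D=2) → (A=8, B=4, C=0, D=2)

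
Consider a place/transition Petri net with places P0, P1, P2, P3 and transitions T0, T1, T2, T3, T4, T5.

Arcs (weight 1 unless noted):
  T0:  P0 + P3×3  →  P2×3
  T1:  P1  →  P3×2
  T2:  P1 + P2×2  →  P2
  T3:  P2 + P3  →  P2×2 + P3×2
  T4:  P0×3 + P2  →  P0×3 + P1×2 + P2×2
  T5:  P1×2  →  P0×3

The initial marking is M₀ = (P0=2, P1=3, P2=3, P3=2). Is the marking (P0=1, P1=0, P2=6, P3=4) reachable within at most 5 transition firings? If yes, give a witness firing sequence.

YES — reachable via ⟨T1, T0, T1, T2, T3⟩ (5 firings)

step 1: fire T1:  (P0=2, P1=3, P2=3, P3=2) → (P0=2, P1=2, P2=3, P3=4)
step 2: fire T0:  (P0=2, P1=2, P2=3, P3=4) → (P0=1, P1=2, P2=6, P3=1)
step 3: fire T1:  (P0=1, P1=2, P2=6, P3=1) → (P0=1, P1=1, P2=6, P3=3)
step 4: fire T2:  (P0=1, P1=1, P2=6, P3=3) → (P0=1, P1=0, P2=5, P3=3)
step 5: fire T3:  (P0=1, P1=0, P2=5, P3=3) → (P0=1, P1=0, P2=6, P3=4)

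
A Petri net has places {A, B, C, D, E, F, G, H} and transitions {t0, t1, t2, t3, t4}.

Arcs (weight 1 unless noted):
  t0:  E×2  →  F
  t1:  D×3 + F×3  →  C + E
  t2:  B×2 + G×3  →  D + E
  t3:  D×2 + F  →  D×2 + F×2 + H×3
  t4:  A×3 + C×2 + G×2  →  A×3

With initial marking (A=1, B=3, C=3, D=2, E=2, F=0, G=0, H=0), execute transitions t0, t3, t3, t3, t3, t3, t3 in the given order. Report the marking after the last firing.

step 1: fire t0:  (A=1, B=3, C=3, D=2, E=2, F=0, G=0, H=0) → (A=1, B=3, C=3, D=2, E=0, F=1, G=0, H=0)
step 2: fire t3:  (A=1, B=3, C=3, D=2, E=0, F=1, G=0, H=0) → (A=1, B=3, C=3, D=2, E=0, F=2, G=0, H=3)
step 3: fire t3:  (A=1, B=3, C=3, D=2, E=0, F=2, G=0, H=3) → (A=1, B=3, C=3, D=2, E=0, F=3, G=0, H=6)
step 4: fire t3:  (A=1, B=3, C=3, D=2, E=0, F=3, G=0, H=6) → (A=1, B=3, C=3, D=2, E=0, F=4, G=0, H=9)
step 5: fire t3:  (A=1, B=3, C=3, D=2, E=0, F=4, G=0, H=9) → (A=1, B=3, C=3, D=2, E=0, F=5, G=0, H=12)
step 6: fire t3:  (A=1, B=3, C=3, D=2, E=0, F=5, G=0, H=12) → (A=1, B=3, C=3, D=2, E=0, F=6, G=0, H=15)
step 7: fire t3:  (A=1, B=3, C=3, D=2, E=0, F=6, G=0, H=15) → (A=1, B=3, C=3, D=2, E=0, F=7, G=0, H=18)

(A=1, B=3, C=3, D=2, E=0, F=7, G=0, H=18)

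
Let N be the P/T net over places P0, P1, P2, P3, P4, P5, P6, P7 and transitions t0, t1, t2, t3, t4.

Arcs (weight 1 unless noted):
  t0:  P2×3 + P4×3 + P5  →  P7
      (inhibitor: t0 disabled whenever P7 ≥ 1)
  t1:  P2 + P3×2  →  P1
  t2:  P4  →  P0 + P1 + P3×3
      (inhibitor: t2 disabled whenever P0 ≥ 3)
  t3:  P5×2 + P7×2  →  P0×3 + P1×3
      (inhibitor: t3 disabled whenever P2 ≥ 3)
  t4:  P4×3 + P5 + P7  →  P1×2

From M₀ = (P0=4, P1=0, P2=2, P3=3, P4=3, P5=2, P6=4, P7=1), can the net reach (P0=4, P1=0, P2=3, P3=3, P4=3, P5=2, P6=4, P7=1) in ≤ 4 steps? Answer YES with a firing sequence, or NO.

depth 0: 1 marking
depth 1: 3 markings reached so far
depth 2: 4 markings reached so far
depth 3: 4 markings reached so far
(frontier empty at depth 3; search complete)
target is not among the 4 markings reachable within 4 steps

NO — not reachable within 4 firings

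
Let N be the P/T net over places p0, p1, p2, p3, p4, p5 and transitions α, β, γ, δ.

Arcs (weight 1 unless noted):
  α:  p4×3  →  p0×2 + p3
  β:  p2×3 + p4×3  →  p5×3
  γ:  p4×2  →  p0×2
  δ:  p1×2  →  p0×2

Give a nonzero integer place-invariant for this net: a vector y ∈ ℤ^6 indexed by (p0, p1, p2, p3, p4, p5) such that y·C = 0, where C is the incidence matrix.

Incidence matrix C (rows=places, cols=transitions):
        α    β    γ    δ
   p0   2    0    2    2
   p1   0    0    0   -2
   p2   0   -3    0    0
   p3   1    0    0    0
   p4  -3   -3   -2    0
   p5   0    3    0    0

Candidate y = [1, 1, -1, 1, 1, 0]; check y·C column-wise:
  col α: 1·2 + 1·0 + -1·0 + 1·1 + 1·-3 = 0
  col β: 1·0 + 1·0 + -1·-3 + 1·0 + 1·-3 + 0·3 = 0
  col γ: 1·2 + 1·0 + -1·0 + 1·0 + 1·-2 = 0
  col δ: 1·2 + 1·-2 + -1·0 + 1·0 + 1·0 = 0

y = (p0:1, p1:1, p2:-1, p3:1, p4:1, p5:0)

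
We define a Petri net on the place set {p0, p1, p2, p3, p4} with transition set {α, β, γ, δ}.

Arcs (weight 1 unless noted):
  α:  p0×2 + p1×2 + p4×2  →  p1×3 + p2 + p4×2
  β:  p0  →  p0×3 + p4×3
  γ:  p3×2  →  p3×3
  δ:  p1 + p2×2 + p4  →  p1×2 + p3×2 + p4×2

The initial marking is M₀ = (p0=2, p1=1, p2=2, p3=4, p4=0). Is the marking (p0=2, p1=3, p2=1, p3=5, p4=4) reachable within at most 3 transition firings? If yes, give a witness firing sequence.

depth 0: 1 marking
depth 1: 3 markings reached so far
depth 2: 7 markings reached so far
depth 3: 14 markings reached so far
target is not among the 14 markings reachable within 3 steps

NO — not reachable within 3 firings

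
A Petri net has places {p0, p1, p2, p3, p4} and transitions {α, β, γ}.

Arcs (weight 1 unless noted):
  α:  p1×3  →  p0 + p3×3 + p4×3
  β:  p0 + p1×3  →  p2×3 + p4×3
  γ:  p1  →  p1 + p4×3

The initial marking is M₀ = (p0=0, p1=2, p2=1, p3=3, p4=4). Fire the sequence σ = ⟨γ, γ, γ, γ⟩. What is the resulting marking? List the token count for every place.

(p0=0, p1=2, p2=1, p3=3, p4=16)

step 1: fire γ:  (p0=0, p1=2, p2=1, p3=3, p4=4) → (p0=0, p1=2, p2=1, p3=3, p4=7)
step 2: fire γ:  (p0=0, p1=2, p2=1, p3=3, p4=7) → (p0=0, p1=2, p2=1, p3=3, p4=10)
step 3: fire γ:  (p0=0, p1=2, p2=1, p3=3, p4=10) → (p0=0, p1=2, p2=1, p3=3, p4=13)
step 4: fire γ:  (p0=0, p1=2, p2=1, p3=3, p4=13) → (p0=0, p1=2, p2=1, p3=3, p4=16)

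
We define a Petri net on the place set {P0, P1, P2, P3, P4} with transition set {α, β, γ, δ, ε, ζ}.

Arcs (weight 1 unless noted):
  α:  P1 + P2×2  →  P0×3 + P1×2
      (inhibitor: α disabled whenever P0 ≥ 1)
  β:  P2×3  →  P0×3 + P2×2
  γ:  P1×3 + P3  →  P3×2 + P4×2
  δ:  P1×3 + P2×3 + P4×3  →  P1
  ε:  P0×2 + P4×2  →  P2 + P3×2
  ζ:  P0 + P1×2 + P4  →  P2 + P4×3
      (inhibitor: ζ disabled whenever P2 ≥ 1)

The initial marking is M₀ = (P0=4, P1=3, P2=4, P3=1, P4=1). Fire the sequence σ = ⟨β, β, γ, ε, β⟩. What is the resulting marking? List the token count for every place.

step 1: fire β:  (P0=4, P1=3, P2=4, P3=1, P4=1) → (P0=7, P1=3, P2=3, P3=1, P4=1)
step 2: fire β:  (P0=7, P1=3, P2=3, P3=1, P4=1) → (P0=10, P1=3, P2=2, P3=1, P4=1)
step 3: fire γ:  (P0=10, P1=3, P2=2, P3=1, P4=1) → (P0=10, P1=0, P2=2, P3=2, P4=3)
step 4: fire ε:  (P0=10, P1=0, P2=2, P3=2, P4=3) → (P0=8, P1=0, P2=3, P3=4, P4=1)
step 5: fire β:  (P0=8, P1=0, P2=3, P3=4, P4=1) → (P0=11, P1=0, P2=2, P3=4, P4=1)

(P0=11, P1=0, P2=2, P3=4, P4=1)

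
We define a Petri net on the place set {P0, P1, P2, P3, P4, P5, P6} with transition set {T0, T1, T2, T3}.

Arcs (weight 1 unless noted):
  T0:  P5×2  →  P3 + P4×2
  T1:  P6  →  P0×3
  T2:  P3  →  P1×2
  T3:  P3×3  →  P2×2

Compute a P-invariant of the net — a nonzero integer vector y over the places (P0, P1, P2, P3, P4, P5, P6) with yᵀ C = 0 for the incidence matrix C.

Incidence matrix C (rows=places, cols=transitions):
       T0   T1   T2   T3
   P0   0    3    0    0
   P1   0    0    2    0
   P2   0    0    0    2
   P3   1    0   -1   -3
   P4   2    0    0    0
   P5  -2    0    0    0
   P6   0   -1    0    0

Candidate y = [0, 1, 3, 2, -1, 0, 0]; check y·C column-wise:
  col T0: 1·0 + 3·0 + 2·1 + -1·2 + 0·-2 = 0
  col T1: 0·3 + 1·0 + 3·0 + 2·0 + -1·0 + 0·-1 = 0
  col T2: 1·2 + 3·0 + 2·-1 + -1·0 = 0
  col T3: 1·0 + 3·2 + 2·-3 + -1·0 = 0

y = (P0:0, P1:1, P2:3, P3:2, P4:-1, P5:0, P6:0)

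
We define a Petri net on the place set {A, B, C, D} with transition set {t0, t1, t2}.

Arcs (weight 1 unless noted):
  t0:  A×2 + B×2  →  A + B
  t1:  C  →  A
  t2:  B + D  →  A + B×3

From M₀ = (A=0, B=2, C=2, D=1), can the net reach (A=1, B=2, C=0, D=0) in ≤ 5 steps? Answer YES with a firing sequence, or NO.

step 1: fire t1:  (A=0, B=2, C=2, D=1) → (A=1, B=2, C=1, D=1)
step 2: fire t1:  (A=1, B=2, C=1, D=1) → (A=2, B=2, C=0, D=1)
step 3: fire t0:  (A=2, B=2, C=0, D=1) → (A=1, B=1, C=0, D=1)
step 4: fire t2:  (A=1, B=1, C=0, D=1) → (A=2, B=3, C=0, D=0)
step 5: fire t0:  (A=2, B=3, C=0, D=0) → (A=1, B=2, C=0, D=0)

YES — reachable via ⟨t1, t1, t0, t2, t0⟩ (5 firings)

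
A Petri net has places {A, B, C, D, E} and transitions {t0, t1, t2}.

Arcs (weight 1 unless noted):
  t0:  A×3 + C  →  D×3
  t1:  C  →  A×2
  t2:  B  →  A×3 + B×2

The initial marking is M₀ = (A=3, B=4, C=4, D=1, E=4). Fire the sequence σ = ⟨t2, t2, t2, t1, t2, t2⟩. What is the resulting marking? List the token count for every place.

(A=20, B=9, C=3, D=1, E=4)

step 1: fire t2:  (A=3, B=4, C=4, D=1, E=4) → (A=6, B=5, C=4, D=1, E=4)
step 2: fire t2:  (A=6, B=5, C=4, D=1, E=4) → (A=9, B=6, C=4, D=1, E=4)
step 3: fire t2:  (A=9, B=6, C=4, D=1, E=4) → (A=12, B=7, C=4, D=1, E=4)
step 4: fire t1:  (A=12, B=7, C=4, D=1, E=4) → (A=14, B=7, C=3, D=1, E=4)
step 5: fire t2:  (A=14, B=7, C=3, D=1, E=4) → (A=17, B=8, C=3, D=1, E=4)
step 6: fire t2:  (A=17, B=8, C=3, D=1, E=4) → (A=20, B=9, C=3, D=1, E=4)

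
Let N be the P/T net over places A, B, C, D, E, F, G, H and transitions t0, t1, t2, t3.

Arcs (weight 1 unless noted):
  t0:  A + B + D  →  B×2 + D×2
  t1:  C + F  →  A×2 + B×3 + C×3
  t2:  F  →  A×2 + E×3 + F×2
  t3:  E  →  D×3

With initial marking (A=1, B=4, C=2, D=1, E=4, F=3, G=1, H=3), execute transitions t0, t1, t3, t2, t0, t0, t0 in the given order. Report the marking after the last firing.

step 1: fire t0:  (A=1, B=4, C=2, D=1, E=4, F=3, G=1, H=3) → (A=0, B=5, C=2, D=2, E=4, F=3, G=1, H=3)
step 2: fire t1:  (A=0, B=5, C=2, D=2, E=4, F=3, G=1, H=3) → (A=2, B=8, C=4, D=2, E=4, F=2, G=1, H=3)
step 3: fire t3:  (A=2, B=8, C=4, D=2, E=4, F=2, G=1, H=3) → (A=2, B=8, C=4, D=5, E=3, F=2, G=1, H=3)
step 4: fire t2:  (A=2, B=8, C=4, D=5, E=3, F=2, G=1, H=3) → (A=4, B=8, C=4, D=5, E=6, F=3, G=1, H=3)
step 5: fire t0:  (A=4, B=8, C=4, D=5, E=6, F=3, G=1, H=3) → (A=3, B=9, C=4, D=6, E=6, F=3, G=1, H=3)
step 6: fire t0:  (A=3, B=9, C=4, D=6, E=6, F=3, G=1, H=3) → (A=2, B=10, C=4, D=7, E=6, F=3, G=1, H=3)
step 7: fire t0:  (A=2, B=10, C=4, D=7, E=6, F=3, G=1, H=3) → (A=1, B=11, C=4, D=8, E=6, F=3, G=1, H=3)

(A=1, B=11, C=4, D=8, E=6, F=3, G=1, H=3)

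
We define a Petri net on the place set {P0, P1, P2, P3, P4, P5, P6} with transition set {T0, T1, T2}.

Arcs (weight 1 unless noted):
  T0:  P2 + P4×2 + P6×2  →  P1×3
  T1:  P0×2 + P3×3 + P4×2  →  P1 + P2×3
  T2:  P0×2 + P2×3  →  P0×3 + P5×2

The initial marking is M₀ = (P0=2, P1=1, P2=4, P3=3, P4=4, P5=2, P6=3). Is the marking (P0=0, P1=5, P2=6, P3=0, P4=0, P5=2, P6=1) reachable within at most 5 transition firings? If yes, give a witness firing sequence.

step 1: fire T0:  (P0=2, P1=1, P2=4, P3=3, P4=4, P5=2, P6=3) → (P0=2, P1=4, P2=3, P3=3, P4=2, P5=2, P6=1)
step 2: fire T1:  (P0=2, P1=4, P2=3, P3=3, P4=2, P5=2, P6=1) → (P0=0, P1=5, P2=6, P3=0, P4=0, P5=2, P6=1)

YES — reachable via ⟨T0, T1⟩ (2 firings)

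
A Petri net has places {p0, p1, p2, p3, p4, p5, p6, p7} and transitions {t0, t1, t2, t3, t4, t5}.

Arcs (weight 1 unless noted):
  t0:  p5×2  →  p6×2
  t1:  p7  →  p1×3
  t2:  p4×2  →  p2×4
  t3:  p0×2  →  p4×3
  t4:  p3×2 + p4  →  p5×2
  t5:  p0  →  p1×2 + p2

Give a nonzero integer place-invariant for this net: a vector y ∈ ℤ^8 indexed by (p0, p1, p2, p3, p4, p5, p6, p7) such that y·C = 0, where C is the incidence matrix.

y = (p0:0, p1:0, p2:0, p3:1, p4:0, p5:1, p6:1, p7:0)

Incidence matrix C (rows=places, cols=transitions):
       t0   t1   t2   t3   t4   t5
   p0   0    0    0   -2    0   -1
   p1   0    3    0    0    0    2
   p2   0    0    4    0    0    1
   p3   0    0    0    0   -2    0
   p4   0    0   -2    3   -1    0
   p5  -2    0    0    0    2    0
   p6   2    0    0    0    0    0
   p7   0   -1    0    0    0    0

Candidate y = [0, 0, 0, 1, 0, 1, 1, 0]; check y·C column-wise:
  col t0: 1·0 + 1·-2 + 1·2 = 0
  col t1: 0·3 + 1·0 + 1·0 + 1·0 + 0·-1 = 0
  col t2: 0·4 + 1·0 + 0·-2 + 1·0 + 1·0 = 0
  col t3: 0·-2 + 1·0 + 0·3 + 1·0 + 1·0 = 0
  col t4: 1·-2 + 0·-1 + 1·2 + 1·0 = 0
  col t5: 0·-1 + 0·2 + 0·1 + 1·0 + 1·0 + 1·0 = 0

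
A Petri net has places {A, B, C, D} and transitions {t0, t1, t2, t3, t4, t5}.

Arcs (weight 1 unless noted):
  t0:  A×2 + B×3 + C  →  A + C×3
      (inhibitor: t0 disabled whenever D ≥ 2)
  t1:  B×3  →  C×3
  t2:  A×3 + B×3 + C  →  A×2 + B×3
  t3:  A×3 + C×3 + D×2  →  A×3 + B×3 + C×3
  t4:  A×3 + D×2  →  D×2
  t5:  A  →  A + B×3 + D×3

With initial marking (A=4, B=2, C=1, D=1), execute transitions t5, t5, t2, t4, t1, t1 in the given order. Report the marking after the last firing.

(A=0, B=2, C=6, D=7)

step 1: fire t5:  (A=4, B=2, C=1, D=1) → (A=4, B=5, C=1, D=4)
step 2: fire t5:  (A=4, B=5, C=1, D=4) → (A=4, B=8, C=1, D=7)
step 3: fire t2:  (A=4, B=8, C=1, D=7) → (A=3, B=8, C=0, D=7)
step 4: fire t4:  (A=3, B=8, C=0, D=7) → (A=0, B=8, C=0, D=7)
step 5: fire t1:  (A=0, B=8, C=0, D=7) → (A=0, B=5, C=3, D=7)
step 6: fire t1:  (A=0, B=5, C=3, D=7) → (A=0, B=2, C=6, D=7)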